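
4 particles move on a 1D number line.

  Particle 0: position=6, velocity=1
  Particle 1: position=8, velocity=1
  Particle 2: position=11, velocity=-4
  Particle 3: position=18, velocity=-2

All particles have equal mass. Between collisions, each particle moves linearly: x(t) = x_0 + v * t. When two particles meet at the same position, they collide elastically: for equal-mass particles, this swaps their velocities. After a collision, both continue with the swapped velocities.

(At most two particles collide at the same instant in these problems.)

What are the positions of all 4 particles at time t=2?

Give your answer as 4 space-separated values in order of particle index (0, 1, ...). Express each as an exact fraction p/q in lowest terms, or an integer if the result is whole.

Answer: 3 8 10 14

Derivation:
Collision at t=3/5: particles 1 and 2 swap velocities; positions: p0=33/5 p1=43/5 p2=43/5 p3=84/5; velocities now: v0=1 v1=-4 v2=1 v3=-2
Collision at t=1: particles 0 and 1 swap velocities; positions: p0=7 p1=7 p2=9 p3=16; velocities now: v0=-4 v1=1 v2=1 v3=-2
Advance to t=2 (no further collisions before then); velocities: v0=-4 v1=1 v2=1 v3=-2; positions = 3 8 10 14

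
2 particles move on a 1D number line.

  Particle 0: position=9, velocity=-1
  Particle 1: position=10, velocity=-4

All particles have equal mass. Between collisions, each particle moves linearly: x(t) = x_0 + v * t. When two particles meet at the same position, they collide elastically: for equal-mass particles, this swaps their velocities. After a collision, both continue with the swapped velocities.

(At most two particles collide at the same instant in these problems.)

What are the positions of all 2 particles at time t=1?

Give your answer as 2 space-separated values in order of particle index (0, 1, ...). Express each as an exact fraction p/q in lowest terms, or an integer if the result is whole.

Answer: 6 8

Derivation:
Collision at t=1/3: particles 0 and 1 swap velocities; positions: p0=26/3 p1=26/3; velocities now: v0=-4 v1=-1
Advance to t=1 (no further collisions before then); velocities: v0=-4 v1=-1; positions = 6 8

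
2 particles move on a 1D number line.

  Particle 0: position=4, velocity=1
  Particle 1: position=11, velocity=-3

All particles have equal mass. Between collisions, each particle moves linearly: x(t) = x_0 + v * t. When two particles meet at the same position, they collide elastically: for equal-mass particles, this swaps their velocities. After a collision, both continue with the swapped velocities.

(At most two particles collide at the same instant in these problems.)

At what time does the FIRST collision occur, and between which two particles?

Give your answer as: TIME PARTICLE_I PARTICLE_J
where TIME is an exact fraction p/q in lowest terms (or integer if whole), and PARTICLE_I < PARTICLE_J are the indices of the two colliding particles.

Answer: 7/4 0 1

Derivation:
Pair (0,1): pos 4,11 vel 1,-3 -> gap=7, closing at 4/unit, collide at t=7/4
Earliest collision: t=7/4 between 0 and 1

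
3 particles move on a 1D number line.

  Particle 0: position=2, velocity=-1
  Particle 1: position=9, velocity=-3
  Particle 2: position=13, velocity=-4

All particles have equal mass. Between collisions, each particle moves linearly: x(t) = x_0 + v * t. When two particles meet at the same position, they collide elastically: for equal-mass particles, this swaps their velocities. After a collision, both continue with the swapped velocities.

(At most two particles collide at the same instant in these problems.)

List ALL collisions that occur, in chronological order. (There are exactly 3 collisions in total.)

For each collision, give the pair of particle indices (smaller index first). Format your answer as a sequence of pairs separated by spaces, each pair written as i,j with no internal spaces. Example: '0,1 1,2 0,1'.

Collision at t=7/2: particles 0 and 1 swap velocities; positions: p0=-3/2 p1=-3/2 p2=-1; velocities now: v0=-3 v1=-1 v2=-4
Collision at t=11/3: particles 1 and 2 swap velocities; positions: p0=-2 p1=-5/3 p2=-5/3; velocities now: v0=-3 v1=-4 v2=-1
Collision at t=4: particles 0 and 1 swap velocities; positions: p0=-3 p1=-3 p2=-2; velocities now: v0=-4 v1=-3 v2=-1

Answer: 0,1 1,2 0,1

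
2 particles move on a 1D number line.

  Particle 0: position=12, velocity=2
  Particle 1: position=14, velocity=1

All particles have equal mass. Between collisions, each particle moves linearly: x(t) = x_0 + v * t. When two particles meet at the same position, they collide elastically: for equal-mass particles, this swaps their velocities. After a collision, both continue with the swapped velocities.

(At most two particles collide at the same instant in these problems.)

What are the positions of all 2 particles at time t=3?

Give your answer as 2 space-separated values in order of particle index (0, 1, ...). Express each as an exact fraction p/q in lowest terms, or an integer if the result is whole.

Answer: 17 18

Derivation:
Collision at t=2: particles 0 and 1 swap velocities; positions: p0=16 p1=16; velocities now: v0=1 v1=2
Advance to t=3 (no further collisions before then); velocities: v0=1 v1=2; positions = 17 18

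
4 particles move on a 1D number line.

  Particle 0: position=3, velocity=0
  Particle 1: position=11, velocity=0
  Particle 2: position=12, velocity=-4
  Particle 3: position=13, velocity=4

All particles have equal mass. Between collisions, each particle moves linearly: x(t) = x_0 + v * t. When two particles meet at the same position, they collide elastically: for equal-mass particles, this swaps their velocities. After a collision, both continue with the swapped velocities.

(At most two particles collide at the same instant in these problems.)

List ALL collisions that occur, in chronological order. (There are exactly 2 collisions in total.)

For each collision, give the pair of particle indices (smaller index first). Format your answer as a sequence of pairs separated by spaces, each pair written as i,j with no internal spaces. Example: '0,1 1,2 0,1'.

Answer: 1,2 0,1

Derivation:
Collision at t=1/4: particles 1 and 2 swap velocities; positions: p0=3 p1=11 p2=11 p3=14; velocities now: v0=0 v1=-4 v2=0 v3=4
Collision at t=9/4: particles 0 and 1 swap velocities; positions: p0=3 p1=3 p2=11 p3=22; velocities now: v0=-4 v1=0 v2=0 v3=4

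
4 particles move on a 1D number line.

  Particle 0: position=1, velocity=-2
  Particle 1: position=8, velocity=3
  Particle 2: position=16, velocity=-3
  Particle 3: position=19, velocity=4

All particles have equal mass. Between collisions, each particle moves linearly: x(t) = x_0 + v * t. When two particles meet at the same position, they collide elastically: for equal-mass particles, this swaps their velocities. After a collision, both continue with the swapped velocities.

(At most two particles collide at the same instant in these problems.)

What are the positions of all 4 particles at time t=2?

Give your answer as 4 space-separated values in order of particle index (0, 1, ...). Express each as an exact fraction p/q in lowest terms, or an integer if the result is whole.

Answer: -3 10 14 27

Derivation:
Collision at t=4/3: particles 1 and 2 swap velocities; positions: p0=-5/3 p1=12 p2=12 p3=73/3; velocities now: v0=-2 v1=-3 v2=3 v3=4
Advance to t=2 (no further collisions before then); velocities: v0=-2 v1=-3 v2=3 v3=4; positions = -3 10 14 27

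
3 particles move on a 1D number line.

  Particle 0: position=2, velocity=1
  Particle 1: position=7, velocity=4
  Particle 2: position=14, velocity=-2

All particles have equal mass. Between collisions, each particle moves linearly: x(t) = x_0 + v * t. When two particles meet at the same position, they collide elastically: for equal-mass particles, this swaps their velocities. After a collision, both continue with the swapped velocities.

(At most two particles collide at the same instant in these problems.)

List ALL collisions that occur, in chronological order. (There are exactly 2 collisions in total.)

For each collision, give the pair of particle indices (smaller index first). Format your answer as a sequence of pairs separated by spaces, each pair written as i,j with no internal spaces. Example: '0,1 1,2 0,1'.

Answer: 1,2 0,1

Derivation:
Collision at t=7/6: particles 1 and 2 swap velocities; positions: p0=19/6 p1=35/3 p2=35/3; velocities now: v0=1 v1=-2 v2=4
Collision at t=4: particles 0 and 1 swap velocities; positions: p0=6 p1=6 p2=23; velocities now: v0=-2 v1=1 v2=4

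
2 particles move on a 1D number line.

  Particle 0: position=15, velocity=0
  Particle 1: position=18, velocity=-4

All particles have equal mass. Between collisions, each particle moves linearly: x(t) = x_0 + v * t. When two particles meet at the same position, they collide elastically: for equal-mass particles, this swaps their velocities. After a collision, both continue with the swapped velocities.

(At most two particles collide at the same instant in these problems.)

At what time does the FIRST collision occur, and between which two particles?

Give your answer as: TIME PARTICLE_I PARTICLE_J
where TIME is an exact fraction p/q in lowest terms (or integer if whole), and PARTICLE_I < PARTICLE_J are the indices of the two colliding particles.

Answer: 3/4 0 1

Derivation:
Pair (0,1): pos 15,18 vel 0,-4 -> gap=3, closing at 4/unit, collide at t=3/4
Earliest collision: t=3/4 between 0 and 1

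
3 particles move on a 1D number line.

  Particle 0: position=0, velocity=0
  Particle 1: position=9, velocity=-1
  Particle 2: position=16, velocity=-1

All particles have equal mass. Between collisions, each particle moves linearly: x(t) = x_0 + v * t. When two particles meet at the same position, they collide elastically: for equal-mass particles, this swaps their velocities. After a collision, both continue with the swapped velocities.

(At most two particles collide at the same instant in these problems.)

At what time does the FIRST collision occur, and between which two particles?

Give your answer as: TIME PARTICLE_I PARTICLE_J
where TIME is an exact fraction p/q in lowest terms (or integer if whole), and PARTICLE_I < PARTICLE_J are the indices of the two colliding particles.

Answer: 9 0 1

Derivation:
Pair (0,1): pos 0,9 vel 0,-1 -> gap=9, closing at 1/unit, collide at t=9
Pair (1,2): pos 9,16 vel -1,-1 -> not approaching (rel speed 0 <= 0)
Earliest collision: t=9 between 0 and 1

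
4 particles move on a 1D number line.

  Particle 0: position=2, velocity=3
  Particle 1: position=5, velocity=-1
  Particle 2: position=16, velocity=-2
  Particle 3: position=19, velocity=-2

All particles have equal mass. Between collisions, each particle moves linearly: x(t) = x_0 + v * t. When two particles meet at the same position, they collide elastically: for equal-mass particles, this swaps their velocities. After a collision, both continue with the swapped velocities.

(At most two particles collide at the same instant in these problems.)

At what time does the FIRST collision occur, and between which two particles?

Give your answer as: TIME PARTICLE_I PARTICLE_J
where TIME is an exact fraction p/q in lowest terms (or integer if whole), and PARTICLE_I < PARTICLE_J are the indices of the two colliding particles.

Answer: 3/4 0 1

Derivation:
Pair (0,1): pos 2,5 vel 3,-1 -> gap=3, closing at 4/unit, collide at t=3/4
Pair (1,2): pos 5,16 vel -1,-2 -> gap=11, closing at 1/unit, collide at t=11
Pair (2,3): pos 16,19 vel -2,-2 -> not approaching (rel speed 0 <= 0)
Earliest collision: t=3/4 between 0 and 1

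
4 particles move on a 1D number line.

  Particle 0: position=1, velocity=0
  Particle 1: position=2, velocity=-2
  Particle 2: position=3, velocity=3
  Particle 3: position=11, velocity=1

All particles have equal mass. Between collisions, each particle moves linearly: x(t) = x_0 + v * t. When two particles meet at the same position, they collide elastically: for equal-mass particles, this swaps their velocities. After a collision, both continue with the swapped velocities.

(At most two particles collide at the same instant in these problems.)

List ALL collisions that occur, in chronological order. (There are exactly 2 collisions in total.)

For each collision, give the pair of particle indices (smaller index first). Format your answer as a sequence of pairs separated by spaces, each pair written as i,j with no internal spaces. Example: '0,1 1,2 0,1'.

Collision at t=1/2: particles 0 and 1 swap velocities; positions: p0=1 p1=1 p2=9/2 p3=23/2; velocities now: v0=-2 v1=0 v2=3 v3=1
Collision at t=4: particles 2 and 3 swap velocities; positions: p0=-6 p1=1 p2=15 p3=15; velocities now: v0=-2 v1=0 v2=1 v3=3

Answer: 0,1 2,3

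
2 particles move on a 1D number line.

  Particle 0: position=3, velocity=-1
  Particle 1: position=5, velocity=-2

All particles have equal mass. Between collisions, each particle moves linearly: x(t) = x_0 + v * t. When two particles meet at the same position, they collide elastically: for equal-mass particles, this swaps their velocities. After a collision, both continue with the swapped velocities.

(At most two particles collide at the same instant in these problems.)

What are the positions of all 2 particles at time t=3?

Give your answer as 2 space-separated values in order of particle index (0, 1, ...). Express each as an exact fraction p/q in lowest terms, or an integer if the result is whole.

Answer: -1 0

Derivation:
Collision at t=2: particles 0 and 1 swap velocities; positions: p0=1 p1=1; velocities now: v0=-2 v1=-1
Advance to t=3 (no further collisions before then); velocities: v0=-2 v1=-1; positions = -1 0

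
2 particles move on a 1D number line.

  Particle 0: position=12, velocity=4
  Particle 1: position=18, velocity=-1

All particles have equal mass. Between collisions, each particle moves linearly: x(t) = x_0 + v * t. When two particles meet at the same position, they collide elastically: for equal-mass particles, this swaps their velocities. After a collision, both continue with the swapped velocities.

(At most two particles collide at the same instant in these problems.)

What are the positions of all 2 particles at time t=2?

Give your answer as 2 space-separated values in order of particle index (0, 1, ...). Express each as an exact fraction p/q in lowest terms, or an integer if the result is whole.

Collision at t=6/5: particles 0 and 1 swap velocities; positions: p0=84/5 p1=84/5; velocities now: v0=-1 v1=4
Advance to t=2 (no further collisions before then); velocities: v0=-1 v1=4; positions = 16 20

Answer: 16 20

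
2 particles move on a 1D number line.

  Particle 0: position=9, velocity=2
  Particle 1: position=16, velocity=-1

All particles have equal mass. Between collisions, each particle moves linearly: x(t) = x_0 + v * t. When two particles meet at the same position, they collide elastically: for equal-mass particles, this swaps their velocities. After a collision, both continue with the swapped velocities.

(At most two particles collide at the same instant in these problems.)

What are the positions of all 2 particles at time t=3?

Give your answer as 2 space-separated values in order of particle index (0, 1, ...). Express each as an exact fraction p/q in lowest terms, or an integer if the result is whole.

Answer: 13 15

Derivation:
Collision at t=7/3: particles 0 and 1 swap velocities; positions: p0=41/3 p1=41/3; velocities now: v0=-1 v1=2
Advance to t=3 (no further collisions before then); velocities: v0=-1 v1=2; positions = 13 15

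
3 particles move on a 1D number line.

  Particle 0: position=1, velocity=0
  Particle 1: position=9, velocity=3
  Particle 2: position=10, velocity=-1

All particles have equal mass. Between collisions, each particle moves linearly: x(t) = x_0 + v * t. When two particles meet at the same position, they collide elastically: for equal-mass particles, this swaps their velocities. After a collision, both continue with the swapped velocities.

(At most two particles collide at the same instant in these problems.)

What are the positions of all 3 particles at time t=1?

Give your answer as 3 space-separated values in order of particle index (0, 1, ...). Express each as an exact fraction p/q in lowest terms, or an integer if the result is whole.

Answer: 1 9 12

Derivation:
Collision at t=1/4: particles 1 and 2 swap velocities; positions: p0=1 p1=39/4 p2=39/4; velocities now: v0=0 v1=-1 v2=3
Advance to t=1 (no further collisions before then); velocities: v0=0 v1=-1 v2=3; positions = 1 9 12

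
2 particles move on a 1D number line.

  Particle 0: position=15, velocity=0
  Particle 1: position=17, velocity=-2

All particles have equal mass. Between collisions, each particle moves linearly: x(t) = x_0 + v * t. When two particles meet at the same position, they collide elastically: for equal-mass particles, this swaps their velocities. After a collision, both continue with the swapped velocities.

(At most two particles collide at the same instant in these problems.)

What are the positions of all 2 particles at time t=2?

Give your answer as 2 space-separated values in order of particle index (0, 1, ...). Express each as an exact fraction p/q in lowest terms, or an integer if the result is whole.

Answer: 13 15

Derivation:
Collision at t=1: particles 0 and 1 swap velocities; positions: p0=15 p1=15; velocities now: v0=-2 v1=0
Advance to t=2 (no further collisions before then); velocities: v0=-2 v1=0; positions = 13 15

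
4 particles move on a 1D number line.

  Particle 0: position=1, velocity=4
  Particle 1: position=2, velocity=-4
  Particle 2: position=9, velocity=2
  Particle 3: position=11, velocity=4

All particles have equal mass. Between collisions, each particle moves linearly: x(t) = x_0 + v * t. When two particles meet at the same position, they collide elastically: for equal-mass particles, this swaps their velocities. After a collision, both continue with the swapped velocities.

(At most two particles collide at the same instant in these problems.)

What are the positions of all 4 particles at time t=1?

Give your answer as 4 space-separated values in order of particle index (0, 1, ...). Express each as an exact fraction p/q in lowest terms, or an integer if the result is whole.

Answer: -2 5 11 15

Derivation:
Collision at t=1/8: particles 0 and 1 swap velocities; positions: p0=3/2 p1=3/2 p2=37/4 p3=23/2; velocities now: v0=-4 v1=4 v2=2 v3=4
Advance to t=1 (no further collisions before then); velocities: v0=-4 v1=4 v2=2 v3=4; positions = -2 5 11 15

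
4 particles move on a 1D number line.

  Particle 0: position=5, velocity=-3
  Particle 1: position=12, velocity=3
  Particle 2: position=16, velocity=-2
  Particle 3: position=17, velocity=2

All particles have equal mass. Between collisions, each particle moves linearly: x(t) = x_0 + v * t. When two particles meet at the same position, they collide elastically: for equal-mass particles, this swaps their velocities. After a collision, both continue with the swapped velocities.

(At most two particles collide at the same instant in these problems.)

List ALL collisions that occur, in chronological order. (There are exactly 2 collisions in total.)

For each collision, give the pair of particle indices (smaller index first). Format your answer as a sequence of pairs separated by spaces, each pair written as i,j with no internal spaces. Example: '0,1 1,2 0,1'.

Answer: 1,2 2,3

Derivation:
Collision at t=4/5: particles 1 and 2 swap velocities; positions: p0=13/5 p1=72/5 p2=72/5 p3=93/5; velocities now: v0=-3 v1=-2 v2=3 v3=2
Collision at t=5: particles 2 and 3 swap velocities; positions: p0=-10 p1=6 p2=27 p3=27; velocities now: v0=-3 v1=-2 v2=2 v3=3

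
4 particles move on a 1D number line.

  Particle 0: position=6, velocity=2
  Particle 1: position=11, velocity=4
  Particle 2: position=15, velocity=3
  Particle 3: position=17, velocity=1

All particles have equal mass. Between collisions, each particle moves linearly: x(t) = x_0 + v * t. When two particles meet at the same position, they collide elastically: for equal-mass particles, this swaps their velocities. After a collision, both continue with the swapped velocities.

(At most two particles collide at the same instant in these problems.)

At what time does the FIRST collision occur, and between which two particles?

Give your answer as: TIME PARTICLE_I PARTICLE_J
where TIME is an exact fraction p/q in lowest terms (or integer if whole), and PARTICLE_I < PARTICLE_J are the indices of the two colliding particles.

Pair (0,1): pos 6,11 vel 2,4 -> not approaching (rel speed -2 <= 0)
Pair (1,2): pos 11,15 vel 4,3 -> gap=4, closing at 1/unit, collide at t=4
Pair (2,3): pos 15,17 vel 3,1 -> gap=2, closing at 2/unit, collide at t=1
Earliest collision: t=1 between 2 and 3

Answer: 1 2 3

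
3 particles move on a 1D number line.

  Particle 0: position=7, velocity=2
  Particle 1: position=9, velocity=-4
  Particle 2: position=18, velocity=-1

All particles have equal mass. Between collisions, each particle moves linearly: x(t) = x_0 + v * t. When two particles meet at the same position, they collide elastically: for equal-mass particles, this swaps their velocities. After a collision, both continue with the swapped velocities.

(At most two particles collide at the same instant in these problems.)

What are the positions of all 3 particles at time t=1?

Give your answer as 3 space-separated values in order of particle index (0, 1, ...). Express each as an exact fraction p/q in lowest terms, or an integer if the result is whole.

Answer: 5 9 17

Derivation:
Collision at t=1/3: particles 0 and 1 swap velocities; positions: p0=23/3 p1=23/3 p2=53/3; velocities now: v0=-4 v1=2 v2=-1
Advance to t=1 (no further collisions before then); velocities: v0=-4 v1=2 v2=-1; positions = 5 9 17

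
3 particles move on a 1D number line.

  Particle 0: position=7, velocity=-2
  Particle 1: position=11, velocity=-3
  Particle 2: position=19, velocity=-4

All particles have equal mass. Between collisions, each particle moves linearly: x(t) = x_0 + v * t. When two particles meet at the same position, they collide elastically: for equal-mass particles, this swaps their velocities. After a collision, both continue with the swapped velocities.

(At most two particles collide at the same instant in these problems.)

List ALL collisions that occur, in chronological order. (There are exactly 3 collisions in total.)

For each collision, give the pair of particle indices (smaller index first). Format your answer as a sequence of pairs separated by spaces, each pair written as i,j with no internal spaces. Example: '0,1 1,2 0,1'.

Answer: 0,1 1,2 0,1

Derivation:
Collision at t=4: particles 0 and 1 swap velocities; positions: p0=-1 p1=-1 p2=3; velocities now: v0=-3 v1=-2 v2=-4
Collision at t=6: particles 1 and 2 swap velocities; positions: p0=-7 p1=-5 p2=-5; velocities now: v0=-3 v1=-4 v2=-2
Collision at t=8: particles 0 and 1 swap velocities; positions: p0=-13 p1=-13 p2=-9; velocities now: v0=-4 v1=-3 v2=-2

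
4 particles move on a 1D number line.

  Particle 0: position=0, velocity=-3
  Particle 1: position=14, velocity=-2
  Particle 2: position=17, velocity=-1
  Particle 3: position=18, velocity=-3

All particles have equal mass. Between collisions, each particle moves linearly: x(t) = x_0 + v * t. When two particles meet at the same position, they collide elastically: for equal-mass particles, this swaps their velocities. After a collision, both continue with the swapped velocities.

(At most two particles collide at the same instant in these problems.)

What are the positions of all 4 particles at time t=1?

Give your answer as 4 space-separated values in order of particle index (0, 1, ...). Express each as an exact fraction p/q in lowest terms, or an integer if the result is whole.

Collision at t=1/2: particles 2 and 3 swap velocities; positions: p0=-3/2 p1=13 p2=33/2 p3=33/2; velocities now: v0=-3 v1=-2 v2=-3 v3=-1
Advance to t=1 (no further collisions before then); velocities: v0=-3 v1=-2 v2=-3 v3=-1; positions = -3 12 15 16

Answer: -3 12 15 16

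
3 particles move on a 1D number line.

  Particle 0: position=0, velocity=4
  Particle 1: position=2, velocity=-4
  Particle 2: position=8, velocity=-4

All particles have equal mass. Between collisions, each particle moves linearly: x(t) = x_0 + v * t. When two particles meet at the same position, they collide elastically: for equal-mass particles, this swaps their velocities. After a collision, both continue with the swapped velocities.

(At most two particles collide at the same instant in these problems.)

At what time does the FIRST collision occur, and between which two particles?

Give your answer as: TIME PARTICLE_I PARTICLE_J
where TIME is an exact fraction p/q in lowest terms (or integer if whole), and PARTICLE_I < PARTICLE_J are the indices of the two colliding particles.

Answer: 1/4 0 1

Derivation:
Pair (0,1): pos 0,2 vel 4,-4 -> gap=2, closing at 8/unit, collide at t=1/4
Pair (1,2): pos 2,8 vel -4,-4 -> not approaching (rel speed 0 <= 0)
Earliest collision: t=1/4 between 0 and 1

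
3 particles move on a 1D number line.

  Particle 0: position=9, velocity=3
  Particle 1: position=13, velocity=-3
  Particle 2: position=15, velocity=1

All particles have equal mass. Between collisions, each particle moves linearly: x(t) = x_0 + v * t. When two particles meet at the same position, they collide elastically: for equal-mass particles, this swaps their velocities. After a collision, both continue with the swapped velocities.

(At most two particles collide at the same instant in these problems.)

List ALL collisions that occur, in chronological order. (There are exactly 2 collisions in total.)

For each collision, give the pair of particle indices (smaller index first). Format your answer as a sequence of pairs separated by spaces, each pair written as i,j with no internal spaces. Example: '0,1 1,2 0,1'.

Collision at t=2/3: particles 0 and 1 swap velocities; positions: p0=11 p1=11 p2=47/3; velocities now: v0=-3 v1=3 v2=1
Collision at t=3: particles 1 and 2 swap velocities; positions: p0=4 p1=18 p2=18; velocities now: v0=-3 v1=1 v2=3

Answer: 0,1 1,2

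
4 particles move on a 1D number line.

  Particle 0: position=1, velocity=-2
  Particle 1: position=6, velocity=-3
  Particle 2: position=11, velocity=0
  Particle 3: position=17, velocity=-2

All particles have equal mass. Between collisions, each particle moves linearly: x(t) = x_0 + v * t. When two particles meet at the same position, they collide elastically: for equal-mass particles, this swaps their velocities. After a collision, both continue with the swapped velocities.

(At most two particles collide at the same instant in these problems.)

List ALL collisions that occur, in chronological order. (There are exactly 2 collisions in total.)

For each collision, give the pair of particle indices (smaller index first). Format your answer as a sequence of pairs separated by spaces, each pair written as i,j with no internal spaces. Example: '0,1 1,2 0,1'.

Answer: 2,3 0,1

Derivation:
Collision at t=3: particles 2 and 3 swap velocities; positions: p0=-5 p1=-3 p2=11 p3=11; velocities now: v0=-2 v1=-3 v2=-2 v3=0
Collision at t=5: particles 0 and 1 swap velocities; positions: p0=-9 p1=-9 p2=7 p3=11; velocities now: v0=-3 v1=-2 v2=-2 v3=0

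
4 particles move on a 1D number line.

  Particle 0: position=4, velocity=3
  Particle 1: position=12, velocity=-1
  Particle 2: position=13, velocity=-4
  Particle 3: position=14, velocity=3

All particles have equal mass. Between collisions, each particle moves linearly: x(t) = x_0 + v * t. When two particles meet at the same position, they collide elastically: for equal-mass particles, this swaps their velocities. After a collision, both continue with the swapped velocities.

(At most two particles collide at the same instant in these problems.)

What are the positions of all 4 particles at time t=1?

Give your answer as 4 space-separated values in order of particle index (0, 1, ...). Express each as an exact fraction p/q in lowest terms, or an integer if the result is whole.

Answer: 7 9 11 17

Derivation:
Collision at t=1/3: particles 1 and 2 swap velocities; positions: p0=5 p1=35/3 p2=35/3 p3=15; velocities now: v0=3 v1=-4 v2=-1 v3=3
Advance to t=1 (no further collisions before then); velocities: v0=3 v1=-4 v2=-1 v3=3; positions = 7 9 11 17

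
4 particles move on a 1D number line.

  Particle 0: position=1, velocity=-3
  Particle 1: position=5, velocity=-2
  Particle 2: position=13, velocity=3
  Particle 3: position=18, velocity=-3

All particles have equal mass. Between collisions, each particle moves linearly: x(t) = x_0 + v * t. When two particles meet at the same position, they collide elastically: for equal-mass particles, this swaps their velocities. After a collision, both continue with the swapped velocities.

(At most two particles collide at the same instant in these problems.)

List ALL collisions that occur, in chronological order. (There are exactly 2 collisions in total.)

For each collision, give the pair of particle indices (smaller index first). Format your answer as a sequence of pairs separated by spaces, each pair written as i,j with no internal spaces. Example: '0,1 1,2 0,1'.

Answer: 2,3 1,2

Derivation:
Collision at t=5/6: particles 2 and 3 swap velocities; positions: p0=-3/2 p1=10/3 p2=31/2 p3=31/2; velocities now: v0=-3 v1=-2 v2=-3 v3=3
Collision at t=13: particles 1 and 2 swap velocities; positions: p0=-38 p1=-21 p2=-21 p3=52; velocities now: v0=-3 v1=-3 v2=-2 v3=3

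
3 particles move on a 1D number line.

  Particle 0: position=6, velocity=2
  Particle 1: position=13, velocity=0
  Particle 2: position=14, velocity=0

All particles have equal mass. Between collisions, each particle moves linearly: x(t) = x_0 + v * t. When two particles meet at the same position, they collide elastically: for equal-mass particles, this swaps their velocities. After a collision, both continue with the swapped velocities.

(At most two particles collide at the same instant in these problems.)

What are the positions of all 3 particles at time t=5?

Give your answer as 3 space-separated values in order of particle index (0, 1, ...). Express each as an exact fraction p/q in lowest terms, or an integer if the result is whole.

Collision at t=7/2: particles 0 and 1 swap velocities; positions: p0=13 p1=13 p2=14; velocities now: v0=0 v1=2 v2=0
Collision at t=4: particles 1 and 2 swap velocities; positions: p0=13 p1=14 p2=14; velocities now: v0=0 v1=0 v2=2
Advance to t=5 (no further collisions before then); velocities: v0=0 v1=0 v2=2; positions = 13 14 16

Answer: 13 14 16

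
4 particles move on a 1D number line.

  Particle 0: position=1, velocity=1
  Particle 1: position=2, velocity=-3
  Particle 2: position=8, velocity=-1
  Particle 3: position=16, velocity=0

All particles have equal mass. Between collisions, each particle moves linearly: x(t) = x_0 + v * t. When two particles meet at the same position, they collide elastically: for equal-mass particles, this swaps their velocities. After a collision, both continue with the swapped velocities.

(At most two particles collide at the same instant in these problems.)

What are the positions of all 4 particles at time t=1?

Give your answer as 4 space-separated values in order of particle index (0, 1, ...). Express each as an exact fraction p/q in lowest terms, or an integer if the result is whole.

Answer: -1 2 7 16

Derivation:
Collision at t=1/4: particles 0 and 1 swap velocities; positions: p0=5/4 p1=5/4 p2=31/4 p3=16; velocities now: v0=-3 v1=1 v2=-1 v3=0
Advance to t=1 (no further collisions before then); velocities: v0=-3 v1=1 v2=-1 v3=0; positions = -1 2 7 16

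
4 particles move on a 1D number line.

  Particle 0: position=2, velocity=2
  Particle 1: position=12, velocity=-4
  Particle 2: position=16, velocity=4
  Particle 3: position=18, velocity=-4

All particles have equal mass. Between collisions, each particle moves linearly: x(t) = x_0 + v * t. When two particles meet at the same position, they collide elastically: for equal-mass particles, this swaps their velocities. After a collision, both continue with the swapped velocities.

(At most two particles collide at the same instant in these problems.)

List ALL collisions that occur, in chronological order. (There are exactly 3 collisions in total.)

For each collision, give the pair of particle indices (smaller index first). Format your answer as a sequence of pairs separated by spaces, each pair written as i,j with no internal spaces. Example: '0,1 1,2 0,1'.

Answer: 2,3 0,1 1,2

Derivation:
Collision at t=1/4: particles 2 and 3 swap velocities; positions: p0=5/2 p1=11 p2=17 p3=17; velocities now: v0=2 v1=-4 v2=-4 v3=4
Collision at t=5/3: particles 0 and 1 swap velocities; positions: p0=16/3 p1=16/3 p2=34/3 p3=68/3; velocities now: v0=-4 v1=2 v2=-4 v3=4
Collision at t=8/3: particles 1 and 2 swap velocities; positions: p0=4/3 p1=22/3 p2=22/3 p3=80/3; velocities now: v0=-4 v1=-4 v2=2 v3=4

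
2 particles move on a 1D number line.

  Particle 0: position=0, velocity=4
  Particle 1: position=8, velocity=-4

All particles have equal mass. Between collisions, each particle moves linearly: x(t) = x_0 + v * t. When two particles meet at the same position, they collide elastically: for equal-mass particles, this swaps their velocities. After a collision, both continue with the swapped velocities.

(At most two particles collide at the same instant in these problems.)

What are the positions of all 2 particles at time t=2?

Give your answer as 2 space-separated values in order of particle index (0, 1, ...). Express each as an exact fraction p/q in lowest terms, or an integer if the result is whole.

Answer: 0 8

Derivation:
Collision at t=1: particles 0 and 1 swap velocities; positions: p0=4 p1=4; velocities now: v0=-4 v1=4
Advance to t=2 (no further collisions before then); velocities: v0=-4 v1=4; positions = 0 8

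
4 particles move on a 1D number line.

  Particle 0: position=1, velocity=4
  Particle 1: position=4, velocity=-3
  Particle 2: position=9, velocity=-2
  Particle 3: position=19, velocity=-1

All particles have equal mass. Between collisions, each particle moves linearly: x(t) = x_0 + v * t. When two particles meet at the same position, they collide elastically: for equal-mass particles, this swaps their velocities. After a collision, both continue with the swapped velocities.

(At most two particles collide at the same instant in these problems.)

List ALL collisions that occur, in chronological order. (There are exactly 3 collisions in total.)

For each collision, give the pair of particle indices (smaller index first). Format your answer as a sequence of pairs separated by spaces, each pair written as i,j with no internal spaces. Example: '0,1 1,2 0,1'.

Collision at t=3/7: particles 0 and 1 swap velocities; positions: p0=19/7 p1=19/7 p2=57/7 p3=130/7; velocities now: v0=-3 v1=4 v2=-2 v3=-1
Collision at t=4/3: particles 1 and 2 swap velocities; positions: p0=0 p1=19/3 p2=19/3 p3=53/3; velocities now: v0=-3 v1=-2 v2=4 v3=-1
Collision at t=18/5: particles 2 and 3 swap velocities; positions: p0=-34/5 p1=9/5 p2=77/5 p3=77/5; velocities now: v0=-3 v1=-2 v2=-1 v3=4

Answer: 0,1 1,2 2,3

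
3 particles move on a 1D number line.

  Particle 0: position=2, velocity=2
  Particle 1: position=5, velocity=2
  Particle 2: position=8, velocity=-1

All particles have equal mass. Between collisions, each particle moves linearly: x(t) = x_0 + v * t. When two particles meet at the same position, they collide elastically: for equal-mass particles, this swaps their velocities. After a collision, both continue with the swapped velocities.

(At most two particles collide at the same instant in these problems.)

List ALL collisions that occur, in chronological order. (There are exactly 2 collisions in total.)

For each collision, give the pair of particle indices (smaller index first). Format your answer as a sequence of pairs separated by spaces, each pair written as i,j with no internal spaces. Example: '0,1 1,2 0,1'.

Collision at t=1: particles 1 and 2 swap velocities; positions: p0=4 p1=7 p2=7; velocities now: v0=2 v1=-1 v2=2
Collision at t=2: particles 0 and 1 swap velocities; positions: p0=6 p1=6 p2=9; velocities now: v0=-1 v1=2 v2=2

Answer: 1,2 0,1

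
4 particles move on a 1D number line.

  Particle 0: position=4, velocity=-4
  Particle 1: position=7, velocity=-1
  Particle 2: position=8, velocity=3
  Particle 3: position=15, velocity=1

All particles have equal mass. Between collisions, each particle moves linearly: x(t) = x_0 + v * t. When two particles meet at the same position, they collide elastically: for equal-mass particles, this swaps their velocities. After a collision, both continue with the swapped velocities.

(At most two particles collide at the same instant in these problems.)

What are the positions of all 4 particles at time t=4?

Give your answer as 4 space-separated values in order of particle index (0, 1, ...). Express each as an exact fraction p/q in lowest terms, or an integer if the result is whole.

Answer: -12 3 19 20

Derivation:
Collision at t=7/2: particles 2 and 3 swap velocities; positions: p0=-10 p1=7/2 p2=37/2 p3=37/2; velocities now: v0=-4 v1=-1 v2=1 v3=3
Advance to t=4 (no further collisions before then); velocities: v0=-4 v1=-1 v2=1 v3=3; positions = -12 3 19 20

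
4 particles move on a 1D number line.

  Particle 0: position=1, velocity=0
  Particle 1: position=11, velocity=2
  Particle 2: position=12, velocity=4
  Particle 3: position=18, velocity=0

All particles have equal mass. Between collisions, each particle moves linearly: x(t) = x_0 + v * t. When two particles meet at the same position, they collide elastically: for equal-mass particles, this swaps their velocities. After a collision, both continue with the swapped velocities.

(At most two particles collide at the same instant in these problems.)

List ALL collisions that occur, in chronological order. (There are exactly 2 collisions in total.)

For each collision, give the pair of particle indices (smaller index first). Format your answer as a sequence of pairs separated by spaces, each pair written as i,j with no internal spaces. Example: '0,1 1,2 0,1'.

Answer: 2,3 1,2

Derivation:
Collision at t=3/2: particles 2 and 3 swap velocities; positions: p0=1 p1=14 p2=18 p3=18; velocities now: v0=0 v1=2 v2=0 v3=4
Collision at t=7/2: particles 1 and 2 swap velocities; positions: p0=1 p1=18 p2=18 p3=26; velocities now: v0=0 v1=0 v2=2 v3=4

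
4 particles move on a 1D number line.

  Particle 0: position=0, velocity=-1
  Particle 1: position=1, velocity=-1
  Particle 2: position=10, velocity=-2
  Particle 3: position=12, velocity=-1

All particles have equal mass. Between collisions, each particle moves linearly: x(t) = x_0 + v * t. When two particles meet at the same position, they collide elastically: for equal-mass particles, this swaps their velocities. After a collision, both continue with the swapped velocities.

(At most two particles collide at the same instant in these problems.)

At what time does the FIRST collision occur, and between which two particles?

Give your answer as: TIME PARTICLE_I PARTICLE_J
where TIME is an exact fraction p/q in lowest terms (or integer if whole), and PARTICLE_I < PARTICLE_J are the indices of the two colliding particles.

Pair (0,1): pos 0,1 vel -1,-1 -> not approaching (rel speed 0 <= 0)
Pair (1,2): pos 1,10 vel -1,-2 -> gap=9, closing at 1/unit, collide at t=9
Pair (2,3): pos 10,12 vel -2,-1 -> not approaching (rel speed -1 <= 0)
Earliest collision: t=9 between 1 and 2

Answer: 9 1 2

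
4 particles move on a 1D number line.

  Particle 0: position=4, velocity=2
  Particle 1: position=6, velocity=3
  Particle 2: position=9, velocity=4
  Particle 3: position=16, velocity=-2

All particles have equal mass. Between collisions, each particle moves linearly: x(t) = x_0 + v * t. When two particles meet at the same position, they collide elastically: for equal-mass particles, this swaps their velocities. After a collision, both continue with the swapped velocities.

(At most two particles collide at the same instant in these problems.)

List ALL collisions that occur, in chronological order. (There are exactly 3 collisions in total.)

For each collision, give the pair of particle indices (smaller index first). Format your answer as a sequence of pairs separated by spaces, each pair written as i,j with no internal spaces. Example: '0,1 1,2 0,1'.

Answer: 2,3 1,2 0,1

Derivation:
Collision at t=7/6: particles 2 and 3 swap velocities; positions: p0=19/3 p1=19/2 p2=41/3 p3=41/3; velocities now: v0=2 v1=3 v2=-2 v3=4
Collision at t=2: particles 1 and 2 swap velocities; positions: p0=8 p1=12 p2=12 p3=17; velocities now: v0=2 v1=-2 v2=3 v3=4
Collision at t=3: particles 0 and 1 swap velocities; positions: p0=10 p1=10 p2=15 p3=21; velocities now: v0=-2 v1=2 v2=3 v3=4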